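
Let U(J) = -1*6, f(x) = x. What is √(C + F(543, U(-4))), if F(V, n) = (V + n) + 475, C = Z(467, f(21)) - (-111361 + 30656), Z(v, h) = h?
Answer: 3*√9082 ≈ 285.90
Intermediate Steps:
U(J) = -6
C = 80726 (C = 21 - (-111361 + 30656) = 21 - 1*(-80705) = 21 + 80705 = 80726)
F(V, n) = 475 + V + n
√(C + F(543, U(-4))) = √(80726 + (475 + 543 - 6)) = √(80726 + 1012) = √81738 = 3*√9082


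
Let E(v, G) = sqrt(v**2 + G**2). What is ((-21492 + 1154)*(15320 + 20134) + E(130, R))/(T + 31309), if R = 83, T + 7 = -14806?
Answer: -180265863/4124 + sqrt(23789)/16496 ≈ -43711.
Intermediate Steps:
T = -14813 (T = -7 - 14806 = -14813)
E(v, G) = sqrt(G**2 + v**2)
((-21492 + 1154)*(15320 + 20134) + E(130, R))/(T + 31309) = ((-21492 + 1154)*(15320 + 20134) + sqrt(83**2 + 130**2))/(-14813 + 31309) = (-20338*35454 + sqrt(6889 + 16900))/16496 = (-721063452 + sqrt(23789))*(1/16496) = -180265863/4124 + sqrt(23789)/16496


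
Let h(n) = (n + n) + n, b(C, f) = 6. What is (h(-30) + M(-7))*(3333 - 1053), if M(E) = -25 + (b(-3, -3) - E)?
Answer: -232560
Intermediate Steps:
h(n) = 3*n (h(n) = 2*n + n = 3*n)
M(E) = -19 - E (M(E) = -25 + (6 - E) = -19 - E)
(h(-30) + M(-7))*(3333 - 1053) = (3*(-30) + (-19 - 1*(-7)))*(3333 - 1053) = (-90 + (-19 + 7))*2280 = (-90 - 12)*2280 = -102*2280 = -232560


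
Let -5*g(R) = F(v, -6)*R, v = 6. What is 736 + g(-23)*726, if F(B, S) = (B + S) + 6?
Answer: 103868/5 ≈ 20774.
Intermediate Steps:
F(B, S) = 6 + B + S
g(R) = -6*R/5 (g(R) = -(6 + 6 - 6)*R/5 = -6*R/5)
736 + g(-23)*726 = 736 - 6/5*(-23)*726 = 736 + (138/5)*726 = 736 + 100188/5 = 103868/5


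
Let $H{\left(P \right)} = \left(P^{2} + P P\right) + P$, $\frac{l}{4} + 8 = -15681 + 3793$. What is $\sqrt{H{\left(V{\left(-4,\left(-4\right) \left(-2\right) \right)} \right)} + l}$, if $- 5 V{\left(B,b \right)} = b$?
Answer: $\frac{6 i \sqrt{33042}}{5} \approx 218.13 i$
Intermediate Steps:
$V{\left(B,b \right)} = - \frac{b}{5}$
$l = -47584$ ($l = -32 + 4 \left(-15681 + 3793\right) = -32 + 4 \left(-11888\right) = -32 - 47552 = -47584$)
$H{\left(P \right)} = P + 2 P^{2}$ ($H{\left(P \right)} = \left(P^{2} + P^{2}\right) + P = 2 P^{2} + P = P + 2 P^{2}$)
$\sqrt{H{\left(V{\left(-4,\left(-4\right) \left(-2\right) \right)} \right)} + l} = \sqrt{- \frac{\left(-4\right) \left(-2\right)}{5} \left(1 + 2 \left(- \frac{\left(-4\right) \left(-2\right)}{5}\right)\right) - 47584} = \sqrt{\left(- \frac{1}{5}\right) 8 \left(1 + 2 \left(\left(- \frac{1}{5}\right) 8\right)\right) - 47584} = \sqrt{- \frac{8 \left(1 + 2 \left(- \frac{8}{5}\right)\right)}{5} - 47584} = \sqrt{- \frac{8 \left(1 - \frac{16}{5}\right)}{5} - 47584} = \sqrt{\left(- \frac{8}{5}\right) \left(- \frac{11}{5}\right) - 47584} = \sqrt{\frac{88}{25} - 47584} = \sqrt{- \frac{1189512}{25}} = \frac{6 i \sqrt{33042}}{5}$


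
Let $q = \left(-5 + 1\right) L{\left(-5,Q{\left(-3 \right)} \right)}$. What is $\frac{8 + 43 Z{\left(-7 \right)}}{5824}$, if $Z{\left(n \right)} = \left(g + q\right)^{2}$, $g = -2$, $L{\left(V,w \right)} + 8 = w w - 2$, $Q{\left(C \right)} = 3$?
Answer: $\frac{45}{1456} \approx 0.030907$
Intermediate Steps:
$L{\left(V,w \right)} = -10 + w^{2}$ ($L{\left(V,w \right)} = -8 + \left(w w - 2\right) = -8 + \left(w^{2} - 2\right) = -8 + \left(-2 + w^{2}\right) = -10 + w^{2}$)
$q = 4$ ($q = \left(-5 + 1\right) \left(-10 + 3^{2}\right) = - 4 \left(-10 + 9\right) = \left(-4\right) \left(-1\right) = 4$)
$Z{\left(n \right)} = 4$ ($Z{\left(n \right)} = \left(-2 + 4\right)^{2} = 2^{2} = 4$)
$\frac{8 + 43 Z{\left(-7 \right)}}{5824} = \frac{8 + 43 \cdot 4}{5824} = \left(8 + 172\right) \frac{1}{5824} = 180 \cdot \frac{1}{5824} = \frac{45}{1456}$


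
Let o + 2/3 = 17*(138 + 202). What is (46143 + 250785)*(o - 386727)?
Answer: -113114028768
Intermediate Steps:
o = 17338/3 (o = -⅔ + 17*(138 + 202) = -⅔ + 17*340 = -⅔ + 5780 = 17338/3 ≈ 5779.3)
(46143 + 250785)*(o - 386727) = (46143 + 250785)*(17338/3 - 386727) = 296928*(-1142843/3) = -113114028768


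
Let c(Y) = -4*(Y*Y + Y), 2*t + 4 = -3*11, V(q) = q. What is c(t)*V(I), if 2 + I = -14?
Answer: 20720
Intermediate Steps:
I = -16 (I = -2 - 14 = -16)
t = -37/2 (t = -2 + (-3*11)/2 = -2 + (1/2)*(-33) = -2 - 33/2 = -37/2 ≈ -18.500)
c(Y) = -4*Y - 4*Y**2 (c(Y) = -4*(Y**2 + Y) = -4*(Y + Y**2) = -4*Y - 4*Y**2)
c(t)*V(I) = -4*(-37/2)*(1 - 37/2)*(-16) = -4*(-37/2)*(-35/2)*(-16) = -1295*(-16) = 20720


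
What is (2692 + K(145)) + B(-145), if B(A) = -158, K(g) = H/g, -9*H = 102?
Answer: 1102256/435 ≈ 2533.9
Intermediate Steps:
H = -34/3 (H = -⅑*102 = -34/3 ≈ -11.333)
K(g) = -34/(3*g)
(2692 + K(145)) + B(-145) = (2692 - 34/3/145) - 158 = (2692 - 34/3*1/145) - 158 = (2692 - 34/435) - 158 = 1170986/435 - 158 = 1102256/435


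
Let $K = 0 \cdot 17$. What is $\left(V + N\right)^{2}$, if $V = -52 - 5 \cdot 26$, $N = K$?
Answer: $33124$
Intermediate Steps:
$K = 0$
$N = 0$
$V = -182$ ($V = -52 - 130 = -182$)
$\left(V + N\right)^{2} = \left(-182 + 0\right)^{2} = \left(-182\right)^{2} = 33124$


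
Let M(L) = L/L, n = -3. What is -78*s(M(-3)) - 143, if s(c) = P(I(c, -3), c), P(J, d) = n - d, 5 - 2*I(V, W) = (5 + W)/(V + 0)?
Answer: 169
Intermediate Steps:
M(L) = 1
I(V, W) = 5/2 - (5 + W)/(2*V) (I(V, W) = 5/2 - (5 + W)/(2*(V + 0)) = 5/2 - (5 + W)/(2*V))
P(J, d) = -3 - d
s(c) = -3 - c
-78*s(M(-3)) - 143 = -78*(-3 - 1*1) - 143 = -78*(-3 - 1) - 143 = -78*(-4) - 143 = 312 - 143 = 169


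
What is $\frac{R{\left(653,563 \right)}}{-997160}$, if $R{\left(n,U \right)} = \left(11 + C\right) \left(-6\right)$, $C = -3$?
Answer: $\frac{6}{124645} \approx 4.8137 \cdot 10^{-5}$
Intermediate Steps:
$R{\left(n,U \right)} = -48$ ($R{\left(n,U \right)} = \left(11 - 3\right) \left(-6\right) = 8 \left(-6\right) = -48$)
$\frac{R{\left(653,563 \right)}}{-997160} = - \frac{48}{-997160} = \left(-48\right) \left(- \frac{1}{997160}\right) = \frac{6}{124645}$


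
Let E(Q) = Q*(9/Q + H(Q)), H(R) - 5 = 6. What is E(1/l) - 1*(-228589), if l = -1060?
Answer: 242313869/1060 ≈ 2.2860e+5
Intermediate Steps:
H(R) = 11 (H(R) = 5 + 6 = 11)
E(Q) = Q*(11 + 9/Q) (E(Q) = Q*(9/Q + 11) = Q*(11 + 9/Q))
E(1/l) - 1*(-228589) = (9 + 11/(-1060)) - 1*(-228589) = (9 + 11*(-1/1060)) + 228589 = (9 - 11/1060) + 228589 = 9529/1060 + 228589 = 242313869/1060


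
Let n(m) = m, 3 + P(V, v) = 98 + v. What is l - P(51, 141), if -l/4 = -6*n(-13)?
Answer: -548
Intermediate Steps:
P(V, v) = 95 + v (P(V, v) = -3 + (98 + v) = 95 + v)
l = -312 (l = -(-24)*(-13) = -4*78 = -312)
l - P(51, 141) = -312 - (95 + 141) = -312 - 1*236 = -312 - 236 = -548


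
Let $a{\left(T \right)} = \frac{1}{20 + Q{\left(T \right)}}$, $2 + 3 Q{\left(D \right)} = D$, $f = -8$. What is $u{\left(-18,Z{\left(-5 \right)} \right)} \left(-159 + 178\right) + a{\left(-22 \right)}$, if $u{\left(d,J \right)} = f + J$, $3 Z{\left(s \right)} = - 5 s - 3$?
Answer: $- \frac{151}{12} \approx -12.583$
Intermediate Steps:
$Q{\left(D \right)} = - \frac{2}{3} + \frac{D}{3}$
$Z{\left(s \right)} = -1 - \frac{5 s}{3}$ ($Z{\left(s \right)} = \frac{- 5 s - 3}{3} = \frac{-3 - 5 s}{3} = -1 - \frac{5 s}{3}$)
$a{\left(T \right)} = \frac{1}{\frac{58}{3} + \frac{T}{3}}$ ($a{\left(T \right)} = \frac{1}{20 + \left(- \frac{2}{3} + \frac{T}{3}\right)} = \frac{1}{\frac{58}{3} + \frac{T}{3}}$)
$u{\left(d,J \right)} = -8 + J$
$u{\left(-18,Z{\left(-5 \right)} \right)} \left(-159 + 178\right) + a{\left(-22 \right)} = \left(-8 - - \frac{22}{3}\right) \left(-159 + 178\right) + \frac{3}{58 - 22} = \left(-8 + \left(-1 + \frac{25}{3}\right)\right) 19 + \frac{3}{36} = \left(-8 + \frac{22}{3}\right) 19 + 3 \cdot \frac{1}{36} = \left(- \frac{2}{3}\right) 19 + \frac{1}{12} = - \frac{38}{3} + \frac{1}{12} = - \frac{151}{12}$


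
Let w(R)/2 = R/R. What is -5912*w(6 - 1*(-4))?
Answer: -11824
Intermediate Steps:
w(R) = 2 (w(R) = 2*(R/R) = 2*1 = 2)
-5912*w(6 - 1*(-4)) = -5912*2 = -11824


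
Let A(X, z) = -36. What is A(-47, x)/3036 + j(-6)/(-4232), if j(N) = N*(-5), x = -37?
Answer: -441/23276 ≈ -0.018947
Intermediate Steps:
j(N) = -5*N
A(-47, x)/3036 + j(-6)/(-4232) = -36/3036 - 5*(-6)/(-4232) = -36*1/3036 + 30*(-1/4232) = -3/253 - 15/2116 = -441/23276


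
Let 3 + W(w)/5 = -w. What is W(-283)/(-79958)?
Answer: -700/39979 ≈ -0.017509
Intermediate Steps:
W(w) = -15 - 5*w (W(w) = -15 + 5*(-w) = -15 - 5*w)
W(-283)/(-79958) = (-15 - 5*(-283))/(-79958) = (-15 + 1415)*(-1/79958) = 1400*(-1/79958) = -700/39979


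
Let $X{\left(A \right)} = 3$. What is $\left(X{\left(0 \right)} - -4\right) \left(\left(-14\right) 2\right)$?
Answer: $-196$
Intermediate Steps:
$\left(X{\left(0 \right)} - -4\right) \left(\left(-14\right) 2\right) = \left(3 - -4\right) \left(\left(-14\right) 2\right) = \left(3 + 4\right) \left(-28\right) = 7 \left(-28\right) = -196$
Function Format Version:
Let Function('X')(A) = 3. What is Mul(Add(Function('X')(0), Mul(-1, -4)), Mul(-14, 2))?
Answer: -196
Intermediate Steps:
Mul(Add(Function('X')(0), Mul(-1, -4)), Mul(-14, 2)) = Mul(Add(3, Mul(-1, -4)), Mul(-14, 2)) = Mul(Add(3, 4), -28) = Mul(7, -28) = -196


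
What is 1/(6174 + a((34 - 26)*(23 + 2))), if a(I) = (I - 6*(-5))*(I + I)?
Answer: 1/98174 ≈ 1.0186e-5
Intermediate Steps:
a(I) = 2*I*(30 + I) (a(I) = (I + 30)*(2*I) = (30 + I)*(2*I) = 2*I*(30 + I))
1/(6174 + a((34 - 26)*(23 + 2))) = 1/(6174 + 2*((34 - 26)*(23 + 2))*(30 + (34 - 26)*(23 + 2))) = 1/(6174 + 2*(8*25)*(30 + 8*25)) = 1/(6174 + 2*200*(30 + 200)) = 1/(6174 + 2*200*230) = 1/(6174 + 92000) = 1/98174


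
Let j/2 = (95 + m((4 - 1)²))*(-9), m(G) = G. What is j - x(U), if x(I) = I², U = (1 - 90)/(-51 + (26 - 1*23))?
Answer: -4321009/2304 ≈ -1875.4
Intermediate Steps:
U = 89/48 (U = -89/(-51 + (26 - 23)) = -89/(-51 + 3) = -89/(-48) = -89*(-1/48) = 89/48 ≈ 1.8542)
j = -1872 (j = 2*((95 + (4 - 1)²)*(-9)) = 2*((95 + 3²)*(-9)) = 2*((95 + 9)*(-9)) = 2*(104*(-9)) = 2*(-936) = -1872)
j - x(U) = -1872 - (89/48)² = -1872 - 1*7921/2304 = -1872 - 7921/2304 = -4321009/2304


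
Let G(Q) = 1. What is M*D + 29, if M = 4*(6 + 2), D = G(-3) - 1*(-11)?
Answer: 413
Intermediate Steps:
D = 12 (D = 1 - 1*(-11) = 1 + 11 = 12)
M = 32 (M = 4*8 = 32)
M*D + 29 = 32*12 + 29 = 384 + 29 = 413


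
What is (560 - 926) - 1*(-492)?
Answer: 126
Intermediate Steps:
(560 - 926) - 1*(-492) = -366 + 492 = 126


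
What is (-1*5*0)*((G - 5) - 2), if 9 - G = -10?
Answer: 0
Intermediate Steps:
G = 19 (G = 9 - 1*(-10) = 9 + 10 = 19)
(-1*5*0)*((G - 5) - 2) = (-1*5*0)*((19 - 5) - 2) = (-5*0)*(14 - 2) = 0*12 = 0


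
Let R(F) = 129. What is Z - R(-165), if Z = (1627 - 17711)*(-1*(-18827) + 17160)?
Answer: -578815037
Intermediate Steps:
Z = -578814908 (Z = -16084*(18827 + 17160) = -16084*35987 = -578814908)
Z - R(-165) = -578814908 - 1*129 = -578814908 - 129 = -578815037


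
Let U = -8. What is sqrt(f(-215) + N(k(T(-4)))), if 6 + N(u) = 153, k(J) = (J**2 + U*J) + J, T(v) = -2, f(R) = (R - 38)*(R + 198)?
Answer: 4*sqrt(278) ≈ 66.693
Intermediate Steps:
f(R) = (-38 + R)*(198 + R)
k(J) = J**2 - 7*J (k(J) = (J**2 - 8*J) + J = J**2 - 7*J)
N(u) = 147 (N(u) = -6 + 153 = 147)
sqrt(f(-215) + N(k(T(-4)))) = sqrt((-7524 + (-215)**2 + 160*(-215)) + 147) = sqrt((-7524 + 46225 - 34400) + 147) = sqrt(4301 + 147) = sqrt(4448) = 4*sqrt(278)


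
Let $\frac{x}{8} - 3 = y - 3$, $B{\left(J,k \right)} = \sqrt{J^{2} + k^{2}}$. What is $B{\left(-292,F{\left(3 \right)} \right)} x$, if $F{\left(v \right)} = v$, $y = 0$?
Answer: $0$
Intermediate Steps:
$x = 0$ ($x = 24 + 8 \left(0 - 3\right) = 24 + 8 \left(-3\right) = 24 - 24 = 0$)
$B{\left(-292,F{\left(3 \right)} \right)} x = \sqrt{\left(-292\right)^{2} + 3^{2}} \cdot 0 = \sqrt{85264 + 9} \cdot 0 = \sqrt{85273} \cdot 0 = 0$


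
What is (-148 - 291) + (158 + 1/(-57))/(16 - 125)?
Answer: -2736512/6213 ≈ -440.45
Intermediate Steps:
(-148 - 291) + (158 + 1/(-57))/(16 - 125) = -439 + (158 - 1/57)/(-109) = -439 + (9005/57)*(-1/109) = -439 - 9005/6213 = -2736512/6213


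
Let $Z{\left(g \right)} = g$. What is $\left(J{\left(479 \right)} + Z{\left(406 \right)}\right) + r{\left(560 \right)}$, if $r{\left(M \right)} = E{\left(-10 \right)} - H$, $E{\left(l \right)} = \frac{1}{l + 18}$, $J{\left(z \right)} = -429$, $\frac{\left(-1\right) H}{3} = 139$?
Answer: $\frac{3153}{8} \approx 394.13$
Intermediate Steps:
$H = -417$ ($H = \left(-3\right) 139 = -417$)
$E{\left(l \right)} = \frac{1}{18 + l}$
$r{\left(M \right)} = \frac{3337}{8}$ ($r{\left(M \right)} = \frac{1}{18 - 10} - -417 = \frac{1}{8} + 417 = \frac{3337}{8}$)
$\left(J{\left(479 \right)} + Z{\left(406 \right)}\right) + r{\left(560 \right)} = \left(-429 + 406\right) + \frac{3337}{8} = -23 + \frac{3337}{8} = \frac{3153}{8}$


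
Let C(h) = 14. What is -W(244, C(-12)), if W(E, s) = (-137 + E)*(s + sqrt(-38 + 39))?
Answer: -1605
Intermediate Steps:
W(E, s) = (1 + s)*(-137 + E) (W(E, s) = (-137 + E)*(s + sqrt(1)) = (-137 + E)*(s + 1) = (-137 + E)*(1 + s) = (1 + s)*(-137 + E))
-W(244, C(-12)) = -(-137 + 244 - 137*14 + 244*14) = -(-137 + 244 - 1918 + 3416) = -1*1605 = -1605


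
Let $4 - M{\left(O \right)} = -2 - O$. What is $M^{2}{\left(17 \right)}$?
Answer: $529$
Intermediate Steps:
$M{\left(O \right)} = 6 + O$ ($M{\left(O \right)} = 4 - \left(-2 - O\right) = 4 + \left(2 + O\right) = 6 + O$)
$M^{2}{\left(17 \right)} = \left(6 + 17\right)^{2} = 23^{2} = 529$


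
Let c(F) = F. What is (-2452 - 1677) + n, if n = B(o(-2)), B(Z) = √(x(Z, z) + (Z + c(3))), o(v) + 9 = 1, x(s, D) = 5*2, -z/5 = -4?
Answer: -4129 + √5 ≈ -4126.8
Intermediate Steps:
z = 20 (z = -5*(-4) = 20)
x(s, D) = 10
o(v) = -8 (o(v) = -9 + 1 = -8)
B(Z) = √(13 + Z) (B(Z) = √(10 + (Z + 3)) = √(10 + (3 + Z)) = √(13 + Z))
n = √5 (n = √(13 - 8) = √5 ≈ 2.2361)
(-2452 - 1677) + n = (-2452 - 1677) + √5 = -4129 + √5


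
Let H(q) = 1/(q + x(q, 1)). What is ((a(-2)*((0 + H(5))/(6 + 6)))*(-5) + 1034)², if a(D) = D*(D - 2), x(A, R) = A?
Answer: 9616201/9 ≈ 1.0685e+6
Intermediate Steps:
a(D) = D*(-2 + D)
H(q) = 1/(2*q) (H(q) = 1/(q + q) = 1/(2*q))
((a(-2)*((0 + H(5))/(6 + 6)))*(-5) + 1034)² = (((-2*(-2 - 2))*((0 + (½)/5)/(6 + 6)))*(-5) + 1034)² = (((-2*(-4))*((0 + (½)*(⅕))/12))*(-5) + 1034)² = ((8*((0 + ⅒)*(1/12)))*(-5) + 1034)² = ((8*((⅒)*(1/12)))*(-5) + 1034)² = ((8*(1/120))*(-5) + 1034)² = ((1/15)*(-5) + 1034)² = (-⅓ + 1034)² = (3101/3)² = 9616201/9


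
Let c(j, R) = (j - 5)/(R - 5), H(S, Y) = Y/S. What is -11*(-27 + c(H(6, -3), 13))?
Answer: 4873/16 ≈ 304.56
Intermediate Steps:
c(j, R) = (-5 + j)/(-5 + R)
-11*(-27 + c(H(6, -3), 13)) = -11*(-27 + (-5 - 3/6)/(-5 + 13)) = -11*(-27 + (-5 - 3*1/6)/8) = -11*(-27 + (-5 - 1/2)/8) = -11*(-27 + (1/8)*(-11/2)) = -11*(-27 - 11/16) = -11*(-443/16) = 4873/16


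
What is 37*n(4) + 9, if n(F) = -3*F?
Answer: -435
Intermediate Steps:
37*n(4) + 9 = 37*(-3*4) + 9 = 37*(-12) + 9 = -444 + 9 = -435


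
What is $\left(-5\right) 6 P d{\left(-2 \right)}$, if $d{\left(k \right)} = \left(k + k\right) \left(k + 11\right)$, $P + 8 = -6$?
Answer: $-15120$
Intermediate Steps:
$P = -14$ ($P = -8 - 6 = -14$)
$d{\left(k \right)} = 2 k \left(11 + k\right)$
$\left(-5\right) 6 P d{\left(-2 \right)} = \left(-5\right) 6 \left(-14\right) 2 \left(-2\right) \left(11 - 2\right) = \left(-30\right) \left(-14\right) 2 \left(-2\right) 9 = 420 \left(-36\right) = -15120$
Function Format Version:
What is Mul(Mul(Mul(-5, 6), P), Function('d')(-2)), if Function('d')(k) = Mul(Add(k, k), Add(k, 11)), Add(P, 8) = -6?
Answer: -15120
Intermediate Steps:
P = -14 (P = Add(-8, -6) = -14)
Function('d')(k) = Mul(2, k, Add(11, k)) (Function('d')(k) = Mul(Mul(2, k), Add(11, k)) = Mul(2, k, Add(11, k)))
Mul(Mul(Mul(-5, 6), P), Function('d')(-2)) = Mul(Mul(Mul(-5, 6), -14), Mul(2, -2, Add(11, -2))) = Mul(Mul(-30, -14), Mul(2, -2, 9)) = Mul(420, -36) = -15120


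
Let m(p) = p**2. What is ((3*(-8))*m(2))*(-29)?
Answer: 2784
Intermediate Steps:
((3*(-8))*m(2))*(-29) = ((3*(-8))*2**2)*(-29) = -24*4*(-29) = -96*(-29) = 2784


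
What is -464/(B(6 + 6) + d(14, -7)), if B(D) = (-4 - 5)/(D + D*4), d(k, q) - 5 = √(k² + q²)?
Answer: 900160/88591 - 1299200*√5/88591 ≈ -22.631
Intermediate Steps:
d(k, q) = 5 + √(k² + q²)
B(D) = -9/(5*D) (B(D) = -9/(D + 4*D) = -9*1/(5*D) = -9/(5*D))
-464/(B(6 + 6) + d(14, -7)) = -464/(-9/(5*(6 + 6)) + (5 + √(14² + (-7)²))) = -464/(-9/5/12 + (5 + √(196 + 49))) = -464/(-9/5*1/12 + (5 + √245)) = -464/(-3/20 + (5 + 7*√5)) = -464/(97/20 + 7*√5)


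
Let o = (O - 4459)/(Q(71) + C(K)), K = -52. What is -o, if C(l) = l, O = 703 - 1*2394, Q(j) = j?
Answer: 6150/19 ≈ 323.68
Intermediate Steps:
O = -1691 (O = 703 - 2394 = -1691)
o = -6150/19 (o = (-1691 - 4459)/(71 - 52) = -6150/19 ≈ -323.68)
-o = -1*(-6150/19) = 6150/19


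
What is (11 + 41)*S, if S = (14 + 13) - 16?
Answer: 572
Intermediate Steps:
S = 11 (S = 27 - 16 = 11)
(11 + 41)*S = (11 + 41)*11 = 52*11 = 572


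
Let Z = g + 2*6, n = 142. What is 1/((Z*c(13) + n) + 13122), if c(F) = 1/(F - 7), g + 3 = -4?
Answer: 6/79589 ≈ 7.5387e-5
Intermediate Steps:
g = -7 (g = -3 - 4 = -7)
c(F) = 1/(-7 + F)
Z = 5 (Z = -7 + 2*6 = -7 + 12 = 5)
1/((Z*c(13) + n) + 13122) = 1/((5/(-7 + 13) + 142) + 13122) = 1/((5/6 + 142) + 13122) = 1/(857/6 + 13122) = 1/(79589/6) = 6/79589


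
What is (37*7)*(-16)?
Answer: -4144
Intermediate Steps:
(37*7)*(-16) = 259*(-16) = -4144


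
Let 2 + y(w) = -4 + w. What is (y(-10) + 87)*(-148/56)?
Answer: -2627/14 ≈ -187.64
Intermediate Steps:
y(w) = -6 + w (y(w) = -2 + (-4 + w) = -6 + w)
(y(-10) + 87)*(-148/56) = ((-6 - 10) + 87)*(-148/56) = (-16 + 87)*(-148*1/56) = 71*(-37/14) = -2627/14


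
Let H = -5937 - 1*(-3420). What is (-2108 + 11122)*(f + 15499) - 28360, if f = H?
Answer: 116991388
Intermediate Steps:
H = -2517 (H = -5937 + 3420 = -2517)
f = -2517
(-2108 + 11122)*(f + 15499) - 28360 = (-2108 + 11122)*(-2517 + 15499) - 28360 = 9014*12982 - 28360 = 117019748 - 28360 = 116991388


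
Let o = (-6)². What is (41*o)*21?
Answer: 30996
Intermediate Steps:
o = 36
(41*o)*21 = (41*36)*21 = 1476*21 = 30996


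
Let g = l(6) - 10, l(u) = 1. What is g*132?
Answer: -1188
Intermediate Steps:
g = -9 (g = 1 - 10 = -9)
g*132 = -9*132 = -1188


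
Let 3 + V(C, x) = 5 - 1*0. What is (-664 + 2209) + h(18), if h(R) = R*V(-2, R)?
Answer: 1581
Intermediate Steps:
V(C, x) = 2 (V(C, x) = -3 + (5 - 1*0) = -3 + (5 + 0) = -3 + 5 = 2)
h(R) = 2*R (h(R) = R*2 = 2*R)
(-664 + 2209) + h(18) = (-664 + 2209) + 2*18 = 1545 + 36 = 1581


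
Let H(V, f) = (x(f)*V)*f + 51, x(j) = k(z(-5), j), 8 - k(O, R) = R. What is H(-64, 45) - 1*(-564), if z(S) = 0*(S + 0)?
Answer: 107175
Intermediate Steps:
z(S) = 0 (z(S) = 0*S = 0)
k(O, R) = 8 - R
x(j) = 8 - j
H(V, f) = 51 + V*f*(8 - f) (H(V, f) = ((8 - f)*V)*f + 51 = (V*(8 - f))*f + 51 = V*f*(8 - f) + 51 = 51 + V*f*(8 - f))
H(-64, 45) - 1*(-564) = (51 - 1*(-64)*45*(-8 + 45)) - 1*(-564) = (51 - 1*(-64)*45*37) + 564 = (51 + 106560) + 564 = 106611 + 564 = 107175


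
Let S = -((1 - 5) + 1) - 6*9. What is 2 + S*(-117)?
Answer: 5969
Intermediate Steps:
S = -51 (S = -(-4 + 1) - 54 = -1*(-3) - 54 = 3 - 54 = -51)
2 + S*(-117) = 2 - 51*(-117) = 2 + 5967 = 5969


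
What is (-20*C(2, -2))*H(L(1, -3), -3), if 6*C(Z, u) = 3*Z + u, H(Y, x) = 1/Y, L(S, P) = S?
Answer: -40/3 ≈ -13.333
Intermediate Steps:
C(Z, u) = Z/2 + u/6 (C(Z, u) = (3*Z + u)/6 = (u + 3*Z)/6 = Z/2 + u/6)
(-20*C(2, -2))*H(L(1, -3), -3) = -20*((½)*2 + (⅙)*(-2))/1 = -20*(1 - ⅓)*1 = -20*⅔*1 = -40/3*1 = -40/3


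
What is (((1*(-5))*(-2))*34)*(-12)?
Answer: -4080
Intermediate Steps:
(((1*(-5))*(-2))*34)*(-12) = (-5*(-2)*34)*(-12) = (10*34)*(-12) = 340*(-12) = -4080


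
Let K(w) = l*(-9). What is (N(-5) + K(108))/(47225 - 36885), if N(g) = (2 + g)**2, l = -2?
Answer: 27/10340 ≈ 0.0026112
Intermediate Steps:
K(w) = 18 (K(w) = -2*(-9) = 18)
(N(-5) + K(108))/(47225 - 36885) = ((2 - 5)**2 + 18)/(47225 - 36885) = ((-3)**2 + 18)/10340 = (9 + 18)*(1/10340) = 27*(1/10340) = 27/10340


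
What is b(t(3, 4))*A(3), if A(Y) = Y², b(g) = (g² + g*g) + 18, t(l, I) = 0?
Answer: 162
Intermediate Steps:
b(g) = 18 + 2*g² (b(g) = (g² + g²) + 18 = 2*g² + 18 = 18 + 2*g²)
b(t(3, 4))*A(3) = (18 + 2*0²)*3² = (18 + 2*0)*9 = (18 + 0)*9 = 18*9 = 162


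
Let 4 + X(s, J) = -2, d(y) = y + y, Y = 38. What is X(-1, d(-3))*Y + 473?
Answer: 245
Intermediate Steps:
d(y) = 2*y
X(s, J) = -6 (X(s, J) = -4 - 2 = -6)
X(-1, d(-3))*Y + 473 = -6*38 + 473 = -228 + 473 = 245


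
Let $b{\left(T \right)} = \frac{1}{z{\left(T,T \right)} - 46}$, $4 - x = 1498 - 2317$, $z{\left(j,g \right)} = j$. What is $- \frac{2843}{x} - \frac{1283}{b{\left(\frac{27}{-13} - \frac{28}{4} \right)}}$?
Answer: $\frac{755993885}{10699} \approx 70660.0$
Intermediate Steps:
$x = 823$ ($x = 4 - \left(1498 - 2317\right) = 4 - -819 = 4 + 819 = 823$)
$b{\left(T \right)} = \frac{1}{-46 + T}$ ($b{\left(T \right)} = \frac{1}{T - 46} = \frac{1}{-46 + T}$)
$- \frac{2843}{x} - \frac{1283}{b{\left(\frac{27}{-13} - \frac{28}{4} \right)}} = - \frac{2843}{823} - \frac{1283}{\frac{1}{-46 + \left(\frac{27}{-13} - \frac{28}{4}\right)}} = \left(-2843\right) \frac{1}{823} - \frac{1283}{\frac{1}{-46 + \left(27 \left(- \frac{1}{13}\right) - 7\right)}} = - \frac{2843}{823} - \frac{1283}{\frac{1}{-46 - \frac{118}{13}}} = - \frac{2843}{823} - \frac{1283}{\frac{1}{- \frac{716}{13}}} = - \frac{2843}{823} - \frac{1283}{- \frac{13}{716}} = - \frac{2843}{823} - - \frac{918628}{13} = - \frac{2843}{823} + \frac{918628}{13} = \frac{755993885}{10699}$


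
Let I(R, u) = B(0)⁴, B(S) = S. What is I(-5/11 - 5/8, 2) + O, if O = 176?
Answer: 176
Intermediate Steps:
I(R, u) = 0 (I(R, u) = 0⁴ = 0)
I(-5/11 - 5/8, 2) + O = 0 + 176 = 176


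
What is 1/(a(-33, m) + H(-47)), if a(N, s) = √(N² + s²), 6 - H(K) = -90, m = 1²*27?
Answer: 16/1233 - √202/2466 ≈ 0.0072130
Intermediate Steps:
m = 27 (m = 1*27 = 27)
H(K) = 96 (H(K) = 6 - 1*(-90) = 6 + 90 = 96)
1/(a(-33, m) + H(-47)) = 1/(√((-33)² + 27²) + 96) = 1/(√(1089 + 729) + 96) = 1/(√1818 + 96) = 1/(3*√202 + 96) = 1/(96 + 3*√202)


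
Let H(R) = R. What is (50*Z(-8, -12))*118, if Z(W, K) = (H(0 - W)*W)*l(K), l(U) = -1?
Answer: 377600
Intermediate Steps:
Z(W, K) = W² (Z(W, K) = ((0 - W)*W)*(-1) = ((-W)*W)*(-1) = -W²*(-1) = W²)
(50*Z(-8, -12))*118 = (50*(-8)²)*118 = (50*64)*118 = 3200*118 = 377600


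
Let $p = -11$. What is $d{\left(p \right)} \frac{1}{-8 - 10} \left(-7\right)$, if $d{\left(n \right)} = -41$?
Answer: $- \frac{287}{18} \approx -15.944$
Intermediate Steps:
$d{\left(p \right)} \frac{1}{-8 - 10} \left(-7\right) = - 41 \frac{1}{-8 - 10} \left(-7\right) = - 41 \frac{1}{-18} \left(-7\right) = - 41 \left(\left(- \frac{1}{18}\right) \left(-7\right)\right) = \left(-41\right) \frac{7}{18} = - \frac{287}{18}$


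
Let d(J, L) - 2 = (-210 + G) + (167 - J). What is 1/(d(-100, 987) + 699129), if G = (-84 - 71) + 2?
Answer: 1/699035 ≈ 1.4305e-6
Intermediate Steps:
G = -153 (G = -155 + 2 = -153)
d(J, L) = -194 - J (d(J, L) = 2 + ((-210 - 153) + (167 - J)) = 2 + (-363 + (167 - J)) = 2 + (-196 - J) = -194 - J)
1/(d(-100, 987) + 699129) = 1/((-194 - 1*(-100)) + 699129) = 1/((-194 + 100) + 699129) = 1/(-94 + 699129) = 1/699035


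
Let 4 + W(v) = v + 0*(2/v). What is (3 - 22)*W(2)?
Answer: 38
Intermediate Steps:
W(v) = -4 + v (W(v) = -4 + (v + 0*(2/v)) = -4 + (v + 0) = -4 + v)
(3 - 22)*W(2) = (3 - 22)*(-4 + 2) = -19*(-2) = 38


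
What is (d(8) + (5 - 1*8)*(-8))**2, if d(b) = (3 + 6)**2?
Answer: 11025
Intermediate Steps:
d(b) = 81 (d(b) = 9**2 = 81)
(d(8) + (5 - 1*8)*(-8))**2 = (81 + (5 - 1*8)*(-8))**2 = (81 + (5 - 8)*(-8))**2 = (81 - 3*(-8))**2 = (81 + 24)**2 = 105**2 = 11025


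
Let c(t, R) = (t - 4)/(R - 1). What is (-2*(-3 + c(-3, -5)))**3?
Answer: 1331/27 ≈ 49.296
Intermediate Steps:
c(t, R) = (-4 + t)/(-1 + R)
(-2*(-3 + c(-3, -5)))**3 = (-2*(-3 + (-4 - 3)/(-1 - 5)))**3 = (-2*(-3 - 7/(-6)))**3 = (-2*(-3 - 1/6*(-7)))**3 = (-2*(-3 + 7/6))**3 = (-2*(-11/6))**3 = (11/3)**3 = 1331/27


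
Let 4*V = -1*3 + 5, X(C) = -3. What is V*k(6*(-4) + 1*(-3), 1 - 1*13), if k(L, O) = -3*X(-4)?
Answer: 9/2 ≈ 4.5000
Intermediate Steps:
k(L, O) = 9 (k(L, O) = -3*(-3) = 9)
V = 1/2 (V = (-1*3 + 5)/4 = (-3 + 5)/4 = (1/4)*2 = 1/2 ≈ 0.50000)
V*k(6*(-4) + 1*(-3), 1 - 1*13) = (1/2)*9 = 9/2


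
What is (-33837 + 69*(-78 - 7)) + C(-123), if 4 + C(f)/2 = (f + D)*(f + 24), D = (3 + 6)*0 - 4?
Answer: -14564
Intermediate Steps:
D = -4 (D = 9*0 - 4 = 0 - 4 = -4)
C(f) = -8 + 2*(-4 + f)*(24 + f) (C(f) = -8 + 2*((f - 4)*(f + 24)) = -8 + 2*((-4 + f)*(24 + f)) = -8 + 2*(-4 + f)*(24 + f))
(-33837 + 69*(-78 - 7)) + C(-123) = (-33837 + 69*(-78 - 7)) + (-200 + 2*(-123)² + 40*(-123)) = (-33837 + 69*(-85)) + (-200 + 2*15129 - 4920) = (-33837 - 5865) + (-200 + 30258 - 4920) = -39702 + 25138 = -14564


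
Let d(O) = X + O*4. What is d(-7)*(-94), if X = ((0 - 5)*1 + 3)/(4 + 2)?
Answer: 7990/3 ≈ 2663.3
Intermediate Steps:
X = -⅓ (X = (-5*1 + 3)/6 = (-5 + 3)*(⅙) = -2*⅙ = -⅓ ≈ -0.33333)
d(O) = -⅓ + 4*O (d(O) = -⅓ + O*4 = -⅓ + 4*O)
d(-7)*(-94) = (-⅓ + 4*(-7))*(-94) = (-⅓ - 28)*(-94) = -85/3*(-94) = 7990/3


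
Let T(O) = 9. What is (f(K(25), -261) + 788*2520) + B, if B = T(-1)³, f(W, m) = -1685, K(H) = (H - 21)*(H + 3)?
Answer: 1984804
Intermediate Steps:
K(H) = (-21 + H)*(3 + H)
B = 729 (B = 9³ = 729)
(f(K(25), -261) + 788*2520) + B = (-1685 + 788*2520) + 729 = (-1685 + 1985760) + 729 = 1984075 + 729 = 1984804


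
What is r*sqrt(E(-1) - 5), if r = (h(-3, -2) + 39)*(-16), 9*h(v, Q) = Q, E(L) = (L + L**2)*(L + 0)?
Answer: -5584*I*sqrt(5)/9 ≈ -1387.4*I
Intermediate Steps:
E(L) = L*(L + L**2) (E(L) = (L + L**2)*L = L*(L + L**2))
h(v, Q) = Q/9
r = -5584/9 (r = ((1/9)*(-2) + 39)*(-16) = (-2/9 + 39)*(-16) = (349/9)*(-16) = -5584/9 ≈ -620.44)
r*sqrt(E(-1) - 5) = -5584*sqrt((-1)**2*(1 - 1) - 5)/9 = -5584*sqrt(1*0 - 5)/9 = -5584*sqrt(0 - 5)/9 = -5584*I*sqrt(5)/9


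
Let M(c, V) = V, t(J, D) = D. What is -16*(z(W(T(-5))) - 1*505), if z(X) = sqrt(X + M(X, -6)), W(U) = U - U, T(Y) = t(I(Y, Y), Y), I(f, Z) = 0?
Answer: 8080 - 16*I*sqrt(6) ≈ 8080.0 - 39.192*I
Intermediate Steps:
T(Y) = Y
W(U) = 0
z(X) = sqrt(-6 + X) (z(X) = sqrt(X - 6) = sqrt(-6 + X))
-16*(z(W(T(-5))) - 1*505) = -16*(sqrt(-6 + 0) - 1*505) = -16*(sqrt(-6) - 505) = -16*(I*sqrt(6) - 505) = -16*(-505 + I*sqrt(6)) = 8080 - 16*I*sqrt(6)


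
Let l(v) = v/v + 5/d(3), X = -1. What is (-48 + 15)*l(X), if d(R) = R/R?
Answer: -198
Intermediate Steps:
d(R) = 1
l(v) = 6 (l(v) = v/v + 5/1 = 1 + 5*1 = 1 + 5 = 6)
(-48 + 15)*l(X) = (-48 + 15)*6 = -33*6 = -198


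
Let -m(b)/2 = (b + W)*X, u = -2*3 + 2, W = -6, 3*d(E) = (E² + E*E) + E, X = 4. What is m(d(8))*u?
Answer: 3776/3 ≈ 1258.7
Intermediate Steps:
d(E) = E/3 + 2*E²/3 (d(E) = ((E² + E*E) + E)/3 = ((E² + E²) + E)/3 = (2*E² + E)/3 = (E + 2*E²)/3 = E/3 + 2*E²/3)
u = -4 (u = -6 + 2 = -4)
m(b) = 48 - 8*b (m(b) = -2*(b - 6)*4 = -2*(-6 + b)*4 = -2*(-24 + 4*b) = 48 - 8*b)
m(d(8))*u = (48 - 8*8*(1 + 2*8)/3)*(-4) = (48 - 8*8*(1 + 16)/3)*(-4) = (48 - 8*8*17/3)*(-4) = (48 - 8*136/3)*(-4) = (48 - 1088/3)*(-4) = -944/3*(-4) = 3776/3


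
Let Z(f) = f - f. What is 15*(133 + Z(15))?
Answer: 1995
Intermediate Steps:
Z(f) = 0
15*(133 + Z(15)) = 15*(133 + 0) = 15*133 = 1995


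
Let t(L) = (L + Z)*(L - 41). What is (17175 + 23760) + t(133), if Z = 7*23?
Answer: 67983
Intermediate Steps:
Z = 161
t(L) = (-41 + L)*(161 + L) (t(L) = (L + 161)*(L - 41) = (161 + L)*(-41 + L) = (-41 + L)*(161 + L))
(17175 + 23760) + t(133) = (17175 + 23760) + (-6601 + 133**2 + 120*133) = 40935 + (-6601 + 17689 + 15960) = 40935 + 27048 = 67983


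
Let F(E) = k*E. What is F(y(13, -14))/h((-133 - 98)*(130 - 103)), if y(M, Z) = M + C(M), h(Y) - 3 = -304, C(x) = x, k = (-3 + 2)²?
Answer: -26/301 ≈ -0.086379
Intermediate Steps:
k = 1 (k = (-1)² = 1)
h(Y) = -301 (h(Y) = 3 - 304 = -301)
y(M, Z) = 2*M (y(M, Z) = M + M = 2*M)
F(E) = E (F(E) = 1*E = E)
F(y(13, -14))/h((-133 - 98)*(130 - 103)) = (2*13)/(-301) = 26*(-1/301) = -26/301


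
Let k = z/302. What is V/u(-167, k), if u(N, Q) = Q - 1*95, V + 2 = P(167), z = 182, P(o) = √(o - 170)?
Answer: 151/7127 - 151*I*√3/14254 ≈ 0.021187 - 0.018349*I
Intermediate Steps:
P(o) = √(-170 + o)
V = -2 + I*√3 (V = -2 + √(-170 + 167) = -2 + √(-3) = -2 + I*√3 ≈ -2.0 + 1.732*I)
k = 91/151 (k = 182/302 = 182*(1/302) = 91/151 ≈ 0.60265)
u(N, Q) = -95 + Q (u(N, Q) = Q - 95 = -95 + Q)
V/u(-167, k) = (-2 + I*√3)/(-95 + 91/151) = (-2 + I*√3)/(-14254/151) = (-2 + I*√3)*(-151/14254) = 151/7127 - 151*I*√3/14254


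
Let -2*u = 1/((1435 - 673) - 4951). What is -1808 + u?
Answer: -15147423/8378 ≈ -1808.0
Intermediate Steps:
u = 1/8378 (u = -1/(2*((1435 - 673) - 4951)) = -1/(2*(762 - 4951)) = -½/(-4189) = -½*(-1/4189) = 1/8378 ≈ 0.00011936)
-1808 + u = -1808 + 1/8378 = -15147423/8378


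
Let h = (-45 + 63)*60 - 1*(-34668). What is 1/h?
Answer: 1/35748 ≈ 2.7974e-5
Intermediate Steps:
h = 35748 (h = 18*60 + 34668 = 1080 + 34668 = 35748)
1/h = 1/35748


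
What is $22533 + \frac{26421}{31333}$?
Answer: $\frac{706052910}{31333} \approx 22534.0$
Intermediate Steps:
$22533 + \frac{26421}{31333} = \frac{706052910}{31333}$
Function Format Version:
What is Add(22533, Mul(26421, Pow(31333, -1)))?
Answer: Rational(706052910, 31333) ≈ 22534.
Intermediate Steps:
Add(22533, Mul(26421, Pow(31333, -1))) = Add(22533, Mul(26421, Rational(1, 31333))) = Add(22533, Rational(26421, 31333)) = Rational(706052910, 31333)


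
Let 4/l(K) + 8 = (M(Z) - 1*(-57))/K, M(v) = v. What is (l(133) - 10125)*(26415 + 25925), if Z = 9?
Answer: -264455229940/499 ≈ -5.2997e+8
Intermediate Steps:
l(K) = 4/(-8 + 66/K) (l(K) = 4/(-8 + (9 - 1*(-57))/K) = 4/(-8 + (9 + 57)/K) = 4/(-8 + 66/K))
(l(133) - 10125)*(26415 + 25925) = (2*133/(33 - 4*133) - 10125)*(26415 + 25925) = (2*133/(33 - 532) - 10125)*52340 = (2*133/(-499) - 10125)*52340 = (2*133*(-1/499) - 10125)*52340 = (-266/499 - 10125)*52340 = -5052641/499*52340 = -264455229940/499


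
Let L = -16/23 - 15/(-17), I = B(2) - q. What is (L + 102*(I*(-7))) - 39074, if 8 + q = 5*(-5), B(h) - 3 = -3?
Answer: -24490603/391 ≈ -62636.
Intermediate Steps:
B(h) = 0 (B(h) = 3 - 3 = 0)
q = -33 (q = -8 + 5*(-5) = -8 - 25 = -33)
I = 33 (I = 0 - 1*(-33) = 0 + 33 = 33)
L = 73/391 (L = -16*1/23 - 15*(-1/17) = -16/23 + 15/17 = 73/391 ≈ 0.18670)
(L + 102*(I*(-7))) - 39074 = (73/391 + 102*(33*(-7))) - 39074 = (73/391 + 102*(-231)) - 39074 = (73/391 - 23562) - 39074 = -9212669/391 - 39074 = -24490603/391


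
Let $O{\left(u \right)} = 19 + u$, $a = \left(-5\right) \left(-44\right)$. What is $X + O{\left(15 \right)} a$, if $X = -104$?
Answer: $7376$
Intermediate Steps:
$a = 220$
$X + O{\left(15 \right)} a = -104 + \left(19 + 15\right) 220 = -104 + 34 \cdot 220 = -104 + 7480 = 7376$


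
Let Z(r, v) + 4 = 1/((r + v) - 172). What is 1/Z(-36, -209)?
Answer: -417/1669 ≈ -0.24985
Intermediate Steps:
Z(r, v) = -4 + 1/(-172 + r + v) (Z(r, v) = -4 + 1/((r + v) - 172) = -4 + 1/(-172 + r + v))
1/Z(-36, -209) = 1/((689 - 4*(-36) - 4*(-209))/(-172 - 36 - 209)) = 1/((689 + 144 + 836)/(-417)) = 1/(-1/417*1669) = 1/(-1669/417) = -417/1669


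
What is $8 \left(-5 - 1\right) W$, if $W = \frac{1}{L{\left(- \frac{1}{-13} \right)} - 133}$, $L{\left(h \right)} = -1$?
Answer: $\frac{24}{67} \approx 0.35821$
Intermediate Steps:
$W = - \frac{1}{134}$ ($W = \frac{1}{-1 - 133} = \frac{1}{-134} = - \frac{1}{134} \approx -0.0074627$)
$8 \left(-5 - 1\right) W = 8 \left(-5 - 1\right) \left(- \frac{1}{134}\right) = 8 \left(-6\right) \left(- \frac{1}{134}\right) = \left(-48\right) \left(- \frac{1}{134}\right) = \frac{24}{67}$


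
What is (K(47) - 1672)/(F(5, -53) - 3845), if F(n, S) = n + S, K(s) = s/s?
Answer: 1671/3893 ≈ 0.42923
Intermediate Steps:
K(s) = 1
F(n, S) = S + n
(K(47) - 1672)/(F(5, -53) - 3845) = (1 - 1672)/((-53 + 5) - 3845) = -1671/(-48 - 3845) = -1671/(-3893) = -1671*(-1/3893) = 1671/3893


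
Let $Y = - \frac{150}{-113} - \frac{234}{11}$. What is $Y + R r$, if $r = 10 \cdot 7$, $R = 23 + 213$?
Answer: $\frac{20509568}{1243} \approx 16500.0$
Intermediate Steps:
$R = 236$
$r = 70$
$Y = - \frac{24792}{1243}$ ($Y = \left(-150\right) \left(- \frac{1}{113}\right) - \frac{234}{11} = \frac{150}{113} - \frac{234}{11} = - \frac{24792}{1243} \approx -19.945$)
$Y + R r = - \frac{24792}{1243} + 236 \cdot 70 = - \frac{24792}{1243} + 16520 = \frac{20509568}{1243}$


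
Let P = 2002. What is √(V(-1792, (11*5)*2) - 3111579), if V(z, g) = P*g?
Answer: I*√2891359 ≈ 1700.4*I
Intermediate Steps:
V(z, g) = 2002*g
√(V(-1792, (11*5)*2) - 3111579) = √(2002*((11*5)*2) - 3111579) = √(2002*(55*2) - 3111579) = √(2002*110 - 3111579) = √(220220 - 3111579) = √(-2891359) = I*√2891359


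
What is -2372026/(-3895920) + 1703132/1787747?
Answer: 5437924193431/3482459646120 ≈ 1.5615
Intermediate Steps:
-2372026/(-3895920) + 1703132/1787747 = -2372026*(-1/3895920) + 1703132*(1/1787747) = 1186013/1947960 + 1703132/1787747 = 5437924193431/3482459646120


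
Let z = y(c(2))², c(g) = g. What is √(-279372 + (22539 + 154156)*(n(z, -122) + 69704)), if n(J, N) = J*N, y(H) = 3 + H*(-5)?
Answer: √11259786198 ≈ 1.0611e+5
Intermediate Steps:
y(H) = 3 - 5*H
z = 49 (z = (3 - 5*2)² = (3 - 10)² = (-7)² = 49)
√(-279372 + (22539 + 154156)*(n(z, -122) + 69704)) = √(-279372 + (22539 + 154156)*(49*(-122) + 69704)) = √(-279372 + 176695*(-5978 + 69704)) = √(-279372 + 176695*63726) = √(-279372 + 11260065570) = √11259786198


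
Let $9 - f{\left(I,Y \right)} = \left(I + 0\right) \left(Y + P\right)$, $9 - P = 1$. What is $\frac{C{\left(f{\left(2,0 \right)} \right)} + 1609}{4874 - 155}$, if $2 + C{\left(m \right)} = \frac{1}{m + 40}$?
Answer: $\frac{53032}{155727} \approx 0.34054$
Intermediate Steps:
$P = 8$ ($P = 9 - 1 = 8$)
$f{\left(I,Y \right)} = 9 - I \left(8 + Y\right)$ ($f{\left(I,Y \right)} = 9 - \left(I + 0\right) \left(Y + 8\right) = 9 - I \left(8 + Y\right)$)
$C{\left(m \right)} = -2 + \frac{1}{40 + m}$ ($C{\left(m \right)} = -2 + \frac{1}{m + 40} = -2 + \frac{1}{40 + m}$)
$\frac{C{\left(f{\left(2,0 \right)} \right)} + 1609}{4874 - 155} = \frac{\frac{-79 - 2 \left(9 - 16 - 2 \cdot 0\right)}{40 - \left(7 + 0\right)} + 1609}{4874 - 155} = \frac{\frac{-79 - 2 \left(9 - 16 + 0\right)}{40 + \left(9 - 16 + 0\right)} + 1609}{4719} = \left(\frac{-79 - -14}{40 - 7} + 1609\right) \frac{1}{4719} = \left(\frac{-79 + 14}{33} + 1609\right) \frac{1}{4719} = \left(\frac{1}{33} \left(-65\right) + 1609\right) \frac{1}{4719} = \left(- \frac{65}{33} + 1609\right) \frac{1}{4719} = \frac{53032}{33} \cdot \frac{1}{4719} = \frac{53032}{155727}$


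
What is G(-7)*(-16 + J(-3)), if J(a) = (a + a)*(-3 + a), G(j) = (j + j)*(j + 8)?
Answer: -280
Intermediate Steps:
G(j) = 2*j*(8 + j) (G(j) = (2*j)*(8 + j) = 2*j*(8 + j))
J(a) = 2*a*(-3 + a) (J(a) = (2*a)*(-3 + a) = 2*a*(-3 + a))
G(-7)*(-16 + J(-3)) = (2*(-7)*(8 - 7))*(-16 + 2*(-3)*(-3 - 3)) = (2*(-7)*1)*(-16 + 2*(-3)*(-6)) = -14*(-16 + 36) = -14*20 = -280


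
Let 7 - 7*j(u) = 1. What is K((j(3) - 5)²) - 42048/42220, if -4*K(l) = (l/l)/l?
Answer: -35879563/35507020 ≈ -1.0105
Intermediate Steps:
j(u) = 6/7 (j(u) = 1 - ⅐*1 = 1 - ⅐ = 6/7)
K(l) = -1/(4*l) (K(l) = -l/l/(4*l) = -1/(4*l))
K((j(3) - 5)²) - 42048/42220 = -1/(4*(6/7 - 5)²) - 42048/42220 = -1/(4*((-29/7)²)) - 42048*1/42220 = -1/(4*841/49) - 10512/10555 = -¼*49/841 - 10512/10555 = -49/3364 - 10512/10555 = -35879563/35507020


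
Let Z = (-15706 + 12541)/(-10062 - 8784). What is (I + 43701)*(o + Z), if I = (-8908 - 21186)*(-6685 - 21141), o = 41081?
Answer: 216119560386587465/6282 ≈ 3.4403e+13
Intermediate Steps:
I = 837395644 (I = -30094*(-27826) = 837395644)
Z = 1055/6282 (Z = -3165/(-18846) = -3165*(-1/18846) = 1055/6282 ≈ 0.16794)
(I + 43701)*(o + Z) = (837395644 + 43701)*(41081 + 1055/6282) = 837439345*(258071897/6282) = 216119560386587465/6282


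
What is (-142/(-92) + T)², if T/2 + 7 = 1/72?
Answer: 105904681/685584 ≈ 154.47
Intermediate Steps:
T = -503/36 (T = -14 + 2/72 = -14 + 2*(1/72) = -14 + 1/36 = -503/36 ≈ -13.972)
(-142/(-92) + T)² = (-142/(-92) - 503/36)² = (-142*(-1/92) - 503/36)² = (71/46 - 503/36)² = (-10291/828)² = 105904681/685584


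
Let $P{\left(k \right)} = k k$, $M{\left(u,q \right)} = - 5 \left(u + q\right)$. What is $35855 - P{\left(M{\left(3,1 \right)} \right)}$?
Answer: $35455$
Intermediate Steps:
$M{\left(u,q \right)} = - 5 q - 5 u$ ($M{\left(u,q \right)} = - 5 \left(q + u\right) = - 5 q - 5 u$)
$P{\left(k \right)} = k^{2}$
$35855 - P{\left(M{\left(3,1 \right)} \right)} = 35855 - \left(\left(-5\right) 1 - 15\right)^{2} = 35855 - \left(-5 - 15\right)^{2} = 35855 - \left(-20\right)^{2} = 35855 - 400 = 35455$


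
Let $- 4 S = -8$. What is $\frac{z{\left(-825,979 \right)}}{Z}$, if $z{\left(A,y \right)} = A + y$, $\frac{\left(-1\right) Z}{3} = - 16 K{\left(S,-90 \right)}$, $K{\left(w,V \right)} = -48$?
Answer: $- \frac{77}{1152} \approx -0.06684$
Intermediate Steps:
$S = 2$ ($S = \left(- \frac{1}{4}\right) \left(-8\right) = 2$)
$Z = -2304$ ($Z = - 3 \left(\left(-16\right) \left(-48\right)\right) = \left(-3\right) 768 = -2304$)
$\frac{z{\left(-825,979 \right)}}{Z} = \frac{-825 + 979}{-2304} = 154 \left(- \frac{1}{2304}\right) = - \frac{77}{1152}$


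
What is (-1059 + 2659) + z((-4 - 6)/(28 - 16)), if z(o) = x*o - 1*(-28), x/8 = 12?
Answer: 1548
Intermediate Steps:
x = 96 (x = 8*12 = 96)
z(o) = 28 + 96*o (z(o) = 96*o - 1*(-28) = 96*o + 28 = 28 + 96*o)
(-1059 + 2659) + z((-4 - 6)/(28 - 16)) = (-1059 + 2659) + (28 + 96*((-4 - 6)/(28 - 16))) = 1600 + (28 + 96*(-10/12)) = 1600 + (28 + 96*(-10*1/12)) = 1600 + (28 + 96*(-5/6)) = 1600 + (28 - 80) = 1600 - 52 = 1548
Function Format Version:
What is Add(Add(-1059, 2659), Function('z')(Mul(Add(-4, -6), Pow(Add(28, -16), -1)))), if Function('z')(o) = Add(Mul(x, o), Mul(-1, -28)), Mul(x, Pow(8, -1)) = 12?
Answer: 1548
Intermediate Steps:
x = 96 (x = Mul(8, 12) = 96)
Function('z')(o) = Add(28, Mul(96, o)) (Function('z')(o) = Add(Mul(96, o), Mul(-1, -28)) = Add(Mul(96, o), 28) = Add(28, Mul(96, o)))
Add(Add(-1059, 2659), Function('z')(Mul(Add(-4, -6), Pow(Add(28, -16), -1)))) = Add(Add(-1059, 2659), Add(28, Mul(96, Mul(Add(-4, -6), Pow(Add(28, -16), -1))))) = Add(1600, Add(28, Mul(96, Mul(-10, Pow(12, -1))))) = Add(1600, Add(28, Mul(96, Mul(-10, Rational(1, 12))))) = Add(1600, Add(28, Mul(96, Rational(-5, 6)))) = Add(1600, Add(28, -80)) = Add(1600, -52) = 1548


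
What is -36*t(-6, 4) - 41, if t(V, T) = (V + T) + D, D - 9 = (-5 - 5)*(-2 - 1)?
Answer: -1373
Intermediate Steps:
D = 39 (D = 9 + (-5 - 5)*(-2 - 1) = 9 - 10*(-3) = 9 + 30 = 39)
t(V, T) = 39 + T + V (t(V, T) = (V + T) + 39 = (T + V) + 39 = 39 + T + V)
-36*t(-6, 4) - 41 = -36*(39 + 4 - 6) - 41 = -36*37 - 41 = -1332 - 41 = -1373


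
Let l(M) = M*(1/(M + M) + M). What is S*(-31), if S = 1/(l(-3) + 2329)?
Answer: -62/4677 ≈ -0.013256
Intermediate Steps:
l(M) = M*(M + 1/(2*M)) (l(M) = M*(1/(2*M) + M) = M*(M + 1/(2*M)))
S = 2/4677 (S = 1/((½ + (-3)²) + 2329) = 1/((½ + 9) + 2329) = 1/(19/2 + 2329) = 1/(4677/2) = 2/4677 ≈ 0.00042762)
S*(-31) = (2/4677)*(-31) = -62/4677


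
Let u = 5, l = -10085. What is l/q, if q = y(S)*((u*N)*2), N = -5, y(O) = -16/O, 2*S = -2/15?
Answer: 2017/2400 ≈ 0.84042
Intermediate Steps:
S = -1/15 (S = (-2/15)/2 = (-2*1/15)/2 = (½)*(-2/15) = -1/15 ≈ -0.066667)
q = -12000 (q = (-16/(-1/15))*((5*(-5))*2) = (-16*(-15))*(-25*2) = 240*(-50) = -12000)
l/q = -10085/(-12000) = -10085*(-1/12000) = 2017/2400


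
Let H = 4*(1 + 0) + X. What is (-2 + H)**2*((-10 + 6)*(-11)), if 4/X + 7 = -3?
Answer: 2816/25 ≈ 112.64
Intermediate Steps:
X = -2/5 (X = 4/(-7 - 3) = 4/(-10) = 4*(-1/10) = -2/5 ≈ -0.40000)
H = 18/5 (H = 4*(1 + 0) - 2/5 = 4*1 - 2/5 = 4 - 2/5 = 18/5 ≈ 3.6000)
(-2 + H)**2*((-10 + 6)*(-11)) = (-2 + 18/5)**2*((-10 + 6)*(-11)) = (8/5)**2*(-4*(-11)) = (64/25)*44 = 2816/25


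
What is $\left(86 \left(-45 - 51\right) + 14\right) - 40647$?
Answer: $-48889$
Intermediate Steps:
$\left(86 \left(-45 - 51\right) + 14\right) - 40647 = \left(86 \left(-96\right) + 14\right) - 40647 = \left(-8256 + 14\right) - 40647 = -8242 - 40647 = -48889$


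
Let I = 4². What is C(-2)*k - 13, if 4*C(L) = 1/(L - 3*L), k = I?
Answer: -12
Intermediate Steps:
I = 16
k = 16
C(L) = -1/(8*L) (C(L) = 1/(4*(L - 3*L)) = 1/(4*((-2*L))) = (-1/(2*L))/4 = -1/(8*L))
C(-2)*k - 13 = -⅛/(-2)*16 - 13 = -⅛*(-½)*16 - 13 = (1/16)*16 - 13 = 1 - 13 = -12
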